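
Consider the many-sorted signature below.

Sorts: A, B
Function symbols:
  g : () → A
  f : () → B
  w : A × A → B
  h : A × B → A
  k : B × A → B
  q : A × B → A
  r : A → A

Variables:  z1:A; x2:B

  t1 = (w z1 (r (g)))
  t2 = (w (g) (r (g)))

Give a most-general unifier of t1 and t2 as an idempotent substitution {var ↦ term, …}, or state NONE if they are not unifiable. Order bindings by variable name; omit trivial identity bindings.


{z1 ↦ (g)}


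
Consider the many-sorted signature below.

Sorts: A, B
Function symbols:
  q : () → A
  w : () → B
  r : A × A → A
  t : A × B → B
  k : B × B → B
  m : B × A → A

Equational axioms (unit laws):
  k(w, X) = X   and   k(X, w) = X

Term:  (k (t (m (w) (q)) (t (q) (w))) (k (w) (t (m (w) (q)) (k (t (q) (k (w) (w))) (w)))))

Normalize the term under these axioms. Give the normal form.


1. (k (t (m (w) (q)) (t (q) (w))) (k (w) (t (m (w) (q)) (k (t (q) (k (w) (w))) (w)))))  →  (k (t (m (w) (q)) (t (q) (w))) (t (m (w) (q)) (k (t (q) (k (w) (w))) (w))))
2. (k (t (m (w) (q)) (t (q) (w))) (t (m (w) (q)) (k (t (q) (k (w) (w))) (w))))  →  (k (t (m (w) (q)) (t (q) (w))) (t (m (w) (q)) (t (q) (k (w) (w)))))
3. (k (t (m (w) (q)) (t (q) (w))) (t (m (w) (q)) (t (q) (k (w) (w)))))  →  (k (t (m (w) (q)) (t (q) (w))) (t (m (w) (q)) (t (q) (w))))

normal form = (k (t (m (w) (q)) (t (q) (w))) (t (m (w) (q)) (t (q) (w))))


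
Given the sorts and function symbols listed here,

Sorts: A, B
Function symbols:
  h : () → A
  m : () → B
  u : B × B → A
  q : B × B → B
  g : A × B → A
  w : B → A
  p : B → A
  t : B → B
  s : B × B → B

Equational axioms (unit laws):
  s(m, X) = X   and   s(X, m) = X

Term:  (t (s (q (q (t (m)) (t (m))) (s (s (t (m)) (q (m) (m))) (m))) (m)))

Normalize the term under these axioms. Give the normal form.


normal form = (t (q (q (t (m)) (t (m))) (s (t (m)) (q (m) (m)))))

1. (t (s (q (q (t (m)) (t (m))) (s (s (t (m)) (q (m) (m))) (m))) (m)))  →  (t (q (q (t (m)) (t (m))) (s (s (t (m)) (q (m) (m))) (m))))
2. (t (q (q (t (m)) (t (m))) (s (s (t (m)) (q (m) (m))) (m))))  →  (t (q (q (t (m)) (t (m))) (s (t (m)) (q (m) (m)))))


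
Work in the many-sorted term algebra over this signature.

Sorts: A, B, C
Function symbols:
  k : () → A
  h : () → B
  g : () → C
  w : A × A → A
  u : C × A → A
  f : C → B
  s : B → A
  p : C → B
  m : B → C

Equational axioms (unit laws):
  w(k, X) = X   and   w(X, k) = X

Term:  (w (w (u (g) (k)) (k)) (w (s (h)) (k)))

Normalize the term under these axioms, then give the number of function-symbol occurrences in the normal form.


1. (w (w (u (g) (k)) (k)) (w (s (h)) (k)))  →  (w (u (g) (k)) (w (s (h)) (k)))
2. (w (u (g) (k)) (w (s (h)) (k)))  →  (w (u (g) (k)) (s (h)))
normal form: (w (u (g) (k)) (s (h)))

size = 6


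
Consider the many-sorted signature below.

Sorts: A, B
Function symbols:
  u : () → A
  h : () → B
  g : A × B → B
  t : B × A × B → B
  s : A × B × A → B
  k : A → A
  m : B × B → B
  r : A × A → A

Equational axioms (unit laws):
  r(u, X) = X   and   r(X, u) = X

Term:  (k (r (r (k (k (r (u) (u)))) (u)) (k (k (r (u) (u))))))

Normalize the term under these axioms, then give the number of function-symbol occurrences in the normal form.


1. (k (r (r (k (k (r (u) (u)))) (u)) (k (k (r (u) (u))))))  →  (k (r (k (k (r (u) (u)))) (k (k (r (u) (u))))))
2. (k (r (k (k (r (u) (u)))) (k (k (r (u) (u))))))  →  (k (r (k (k (u))) (k (k (r (u) (u))))))
3. (k (r (k (k (u))) (k (k (r (u) (u))))))  →  (k (r (k (k (u))) (k (k (u)))))
normal form: (k (r (k (k (u))) (k (k (u)))))

size = 8


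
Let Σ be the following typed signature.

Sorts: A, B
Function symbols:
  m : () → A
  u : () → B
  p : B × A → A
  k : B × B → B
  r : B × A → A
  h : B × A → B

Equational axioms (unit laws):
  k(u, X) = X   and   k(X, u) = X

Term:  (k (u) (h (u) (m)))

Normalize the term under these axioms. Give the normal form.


normal form = (h (u) (m))

1. (k (u) (h (u) (m)))  →  (h (u) (m))


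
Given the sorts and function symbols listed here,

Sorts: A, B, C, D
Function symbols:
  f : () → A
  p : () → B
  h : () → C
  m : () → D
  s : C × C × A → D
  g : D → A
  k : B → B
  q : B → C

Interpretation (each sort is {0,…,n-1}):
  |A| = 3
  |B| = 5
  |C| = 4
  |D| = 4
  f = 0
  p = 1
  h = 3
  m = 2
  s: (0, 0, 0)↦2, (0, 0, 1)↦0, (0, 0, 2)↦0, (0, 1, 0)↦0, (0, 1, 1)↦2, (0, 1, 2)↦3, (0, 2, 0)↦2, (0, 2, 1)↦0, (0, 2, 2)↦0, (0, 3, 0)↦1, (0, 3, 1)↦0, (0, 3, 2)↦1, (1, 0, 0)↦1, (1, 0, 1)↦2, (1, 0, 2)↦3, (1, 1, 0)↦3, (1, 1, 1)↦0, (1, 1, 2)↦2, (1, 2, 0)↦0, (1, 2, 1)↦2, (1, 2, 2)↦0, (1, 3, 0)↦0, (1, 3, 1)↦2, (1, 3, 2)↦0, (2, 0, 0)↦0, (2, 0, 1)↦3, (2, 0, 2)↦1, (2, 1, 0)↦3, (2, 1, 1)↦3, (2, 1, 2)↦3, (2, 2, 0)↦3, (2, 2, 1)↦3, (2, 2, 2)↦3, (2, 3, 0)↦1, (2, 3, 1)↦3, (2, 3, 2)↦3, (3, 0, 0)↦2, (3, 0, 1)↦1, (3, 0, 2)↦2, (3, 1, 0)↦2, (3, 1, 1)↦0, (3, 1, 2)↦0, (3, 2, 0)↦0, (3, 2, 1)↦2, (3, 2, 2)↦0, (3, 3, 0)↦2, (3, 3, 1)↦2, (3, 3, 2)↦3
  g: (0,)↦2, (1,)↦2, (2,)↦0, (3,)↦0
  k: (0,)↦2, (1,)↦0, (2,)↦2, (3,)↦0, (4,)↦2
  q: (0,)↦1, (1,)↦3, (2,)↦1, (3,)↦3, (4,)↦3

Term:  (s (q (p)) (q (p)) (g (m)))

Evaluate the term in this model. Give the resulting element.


value = 2

  p = 1
  (q (p)) = q(1,) = 3
  p = 1
  (q (p)) = q(1,) = 3
  m = 2
  (g (m)) = g(2,) = 0
  (s (q (p)) (q (p)) (g (m))) = s(3, 3, 0) = 2


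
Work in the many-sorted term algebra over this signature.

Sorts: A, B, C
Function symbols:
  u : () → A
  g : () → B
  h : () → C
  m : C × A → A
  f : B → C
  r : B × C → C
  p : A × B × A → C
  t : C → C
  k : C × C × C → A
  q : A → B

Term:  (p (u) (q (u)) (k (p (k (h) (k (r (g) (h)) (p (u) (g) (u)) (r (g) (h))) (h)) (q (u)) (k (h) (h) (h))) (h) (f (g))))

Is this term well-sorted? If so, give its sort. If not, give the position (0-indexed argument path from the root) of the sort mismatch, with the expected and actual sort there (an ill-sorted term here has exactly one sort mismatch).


  (u) : A
    (u) : A
  (q (u)) : B
        (h) : C
            (g) : B
            (h) : C
          (r (g) (h)) : C
            (u) : A
            (g) : B
            (u) : A
          (p (u) (g) (u)) : C
            (g) : B
            (h) : C
          (r (g) (h)) : C
        (k (r (g) (h)) (p (u) (g) (u)) (r (g) (h))) : A
        (h) : C
      (k (h) (k (r (g) (h)) (p (u) (g) (u)) (r (g) (h))) (h)) : ✗ arg 1 at [2, 0, 0, 1] has sort A, expected C
        (u) : A
      (q (u)) : B
        (h) : C
        (h) : C
        (h) : C
      (k (h) (h) (h)) : A
    (h) : C
      (g) : B
    (f (g)) : C

ill-sorted at position [2, 0, 0, 1]: expected C, got A


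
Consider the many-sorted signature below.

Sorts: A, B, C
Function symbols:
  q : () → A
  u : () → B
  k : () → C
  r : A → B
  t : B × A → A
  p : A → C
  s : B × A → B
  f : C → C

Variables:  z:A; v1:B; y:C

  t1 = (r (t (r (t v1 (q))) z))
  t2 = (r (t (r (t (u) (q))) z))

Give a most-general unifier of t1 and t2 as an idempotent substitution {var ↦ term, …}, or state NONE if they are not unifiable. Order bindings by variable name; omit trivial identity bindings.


{v1 ↦ (u)}


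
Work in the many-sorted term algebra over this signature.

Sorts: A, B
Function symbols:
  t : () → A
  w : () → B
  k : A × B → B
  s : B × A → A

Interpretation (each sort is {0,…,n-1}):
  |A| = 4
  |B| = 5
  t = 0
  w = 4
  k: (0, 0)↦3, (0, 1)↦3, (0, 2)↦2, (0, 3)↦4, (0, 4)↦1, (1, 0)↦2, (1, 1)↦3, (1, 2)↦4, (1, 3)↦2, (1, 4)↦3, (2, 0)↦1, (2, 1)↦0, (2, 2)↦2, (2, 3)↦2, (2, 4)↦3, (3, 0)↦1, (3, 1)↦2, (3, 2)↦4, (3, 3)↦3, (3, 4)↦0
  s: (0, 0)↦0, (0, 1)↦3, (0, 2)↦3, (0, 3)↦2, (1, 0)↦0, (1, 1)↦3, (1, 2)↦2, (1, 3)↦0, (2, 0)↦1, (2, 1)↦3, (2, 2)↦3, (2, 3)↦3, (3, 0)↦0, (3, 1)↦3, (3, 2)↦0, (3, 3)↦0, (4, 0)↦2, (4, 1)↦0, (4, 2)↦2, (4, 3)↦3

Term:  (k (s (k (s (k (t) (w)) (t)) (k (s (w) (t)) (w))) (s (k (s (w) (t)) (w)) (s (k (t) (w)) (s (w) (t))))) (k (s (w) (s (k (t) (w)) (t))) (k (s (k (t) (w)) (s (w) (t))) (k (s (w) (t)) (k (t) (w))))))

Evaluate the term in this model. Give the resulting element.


  t = 0
  w = 4
  (k (t) (w)) = k(0, 4) = 1
  t = 0
  (s (k (t) (w)) (t)) = s(1, 0) = 0
  w = 4
  t = 0
  (s (w) (t)) = s(4, 0) = 2
  w = 4
  (k (s (w) (t)) (w)) = k(2, 4) = 3
  (k (s (k (t) (w)) (t)) (k (s (w) (t)) (w))) = k(0, 3) = 4
  w = 4
  t = 0
  (s (w) (t)) = s(4, 0) = 2
  w = 4
  (k (s (w) (t)) (w)) = k(2, 4) = 3
  t = 0
  w = 4
  (k (t) (w)) = k(0, 4) = 1
  w = 4
  t = 0
  (s (w) (t)) = s(4, 0) = 2
  (s (k (t) (w)) (s (w) (t))) = s(1, 2) = 2
  (s (k (s (w) (t)) (w)) (s (k (t) (w)) (s (w) (t)))) = s(3, 2) = 0
  (s (k (s (k (t) (w)) (t)) (k (s (w) (t)) (w))) (s (k (s (w) (t)) (w)) (s (k (t) (w)) (s (w) (t))))) = s(4, 0) = 2
  w = 4
  t = 0
  w = 4
  (k (t) (w)) = k(0, 4) = 1
  t = 0
  (s (k (t) (w)) (t)) = s(1, 0) = 0
  (s (w) (s (k (t) (w)) (t))) = s(4, 0) = 2
  t = 0
  w = 4
  (k (t) (w)) = k(0, 4) = 1
  w = 4
  t = 0
  (s (w) (t)) = s(4, 0) = 2
  (s (k (t) (w)) (s (w) (t))) = s(1, 2) = 2
  w = 4
  t = 0
  (s (w) (t)) = s(4, 0) = 2
  t = 0
  w = 4
  (k (t) (w)) = k(0, 4) = 1
  (k (s (w) (t)) (k (t) (w))) = k(2, 1) = 0
  (k (s (k (t) (w)) (s (w) (t))) (k (s (w) (t)) (k (t) (w)))) = k(2, 0) = 1
  (k (s (w) (s (k (t) (w)) (t))) (k (s (k (t) (w)) (s (w) (t))) (k (s (w) (t)) (k (t) (w))))) = k(2, 1) = 0
  (k (s (k (s (k (t) (w)) (t)) (k (s (w) (t)) (w))) (s (k (s (w) (t)) (w)) (s (k (t) (w)) (s (w) (t))))) (k (s (w) (s (k (t) (w)) (t))) (k (s (k (t) (w)) (s (w) (t))) (k (s (w) (t)) (k (t) (w)))))) = k(2, 0) = 1

value = 1


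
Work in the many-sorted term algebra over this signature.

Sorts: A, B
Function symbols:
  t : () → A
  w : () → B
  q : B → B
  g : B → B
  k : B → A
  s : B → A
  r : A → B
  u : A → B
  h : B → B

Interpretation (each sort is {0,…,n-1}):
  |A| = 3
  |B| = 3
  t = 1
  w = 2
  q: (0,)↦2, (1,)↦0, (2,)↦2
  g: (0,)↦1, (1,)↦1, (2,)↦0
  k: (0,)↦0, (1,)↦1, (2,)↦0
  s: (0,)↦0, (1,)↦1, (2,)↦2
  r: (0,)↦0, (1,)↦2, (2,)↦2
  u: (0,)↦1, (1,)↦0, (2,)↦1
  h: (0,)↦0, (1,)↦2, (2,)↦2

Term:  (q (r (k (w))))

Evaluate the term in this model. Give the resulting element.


  w = 2
  (k (w)) = k(2,) = 0
  (r (k (w))) = r(0,) = 0
  (q (r (k (w)))) = q(0,) = 2

value = 2


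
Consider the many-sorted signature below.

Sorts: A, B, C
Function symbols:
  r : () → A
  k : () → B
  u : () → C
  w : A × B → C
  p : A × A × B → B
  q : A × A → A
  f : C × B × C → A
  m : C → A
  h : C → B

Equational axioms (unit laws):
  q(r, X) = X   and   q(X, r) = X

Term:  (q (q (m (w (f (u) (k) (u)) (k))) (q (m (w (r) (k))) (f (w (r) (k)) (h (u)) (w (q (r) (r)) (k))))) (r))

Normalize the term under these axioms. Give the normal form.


1. (q (q (m (w (f (u) (k) (u)) (k))) (q (m (w (r) (k))) (f (w (r) (k)) (h (u)) (w (q (r) (r)) (k))))) (r))  →  (q (m (w (f (u) (k) (u)) (k))) (q (m (w (r) (k))) (f (w (r) (k)) (h (u)) (w (q (r) (r)) (k)))))
2. (q (m (w (f (u) (k) (u)) (k))) (q (m (w (r) (k))) (f (w (r) (k)) (h (u)) (w (q (r) (r)) (k)))))  →  (q (m (w (f (u) (k) (u)) (k))) (q (m (w (r) (k))) (f (w (r) (k)) (h (u)) (w (r) (k)))))

normal form = (q (m (w (f (u) (k) (u)) (k))) (q (m (w (r) (k))) (f (w (r) (k)) (h (u)) (w (r) (k)))))


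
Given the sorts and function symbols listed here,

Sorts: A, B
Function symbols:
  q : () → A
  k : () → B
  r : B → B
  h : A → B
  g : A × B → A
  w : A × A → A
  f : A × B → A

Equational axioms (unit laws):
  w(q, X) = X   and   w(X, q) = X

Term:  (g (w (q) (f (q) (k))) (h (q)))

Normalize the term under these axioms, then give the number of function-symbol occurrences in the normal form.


1. (g (w (q) (f (q) (k))) (h (q)))  →  (g (f (q) (k)) (h (q)))
normal form: (g (f (q) (k)) (h (q)))

size = 6


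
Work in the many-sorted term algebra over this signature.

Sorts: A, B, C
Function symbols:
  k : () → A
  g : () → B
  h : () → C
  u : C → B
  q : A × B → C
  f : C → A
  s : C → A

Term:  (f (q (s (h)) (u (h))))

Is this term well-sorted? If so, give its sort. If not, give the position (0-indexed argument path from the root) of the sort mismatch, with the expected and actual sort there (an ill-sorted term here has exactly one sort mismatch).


well-sorted; sort = A

      (h) : C
    (s (h)) : A
      (h) : C
    (u (h)) : B
  (q (s (h)) (u (h))) : C
(f (q (s (h)) (u (h)))) : A


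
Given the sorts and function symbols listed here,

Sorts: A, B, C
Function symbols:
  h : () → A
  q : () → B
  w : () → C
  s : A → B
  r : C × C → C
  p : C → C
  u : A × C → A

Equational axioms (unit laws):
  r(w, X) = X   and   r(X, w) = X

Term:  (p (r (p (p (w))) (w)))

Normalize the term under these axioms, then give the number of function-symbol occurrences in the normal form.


1. (p (r (p (p (w))) (w)))  →  (p (p (p (w))))
normal form: (p (p (p (w))))

size = 4


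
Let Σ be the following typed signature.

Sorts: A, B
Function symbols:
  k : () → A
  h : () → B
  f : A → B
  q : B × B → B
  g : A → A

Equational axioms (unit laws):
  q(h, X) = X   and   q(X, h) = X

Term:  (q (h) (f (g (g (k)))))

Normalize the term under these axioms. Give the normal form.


normal form = (f (g (g (k))))

1. (q (h) (f (g (g (k)))))  →  (f (g (g (k))))


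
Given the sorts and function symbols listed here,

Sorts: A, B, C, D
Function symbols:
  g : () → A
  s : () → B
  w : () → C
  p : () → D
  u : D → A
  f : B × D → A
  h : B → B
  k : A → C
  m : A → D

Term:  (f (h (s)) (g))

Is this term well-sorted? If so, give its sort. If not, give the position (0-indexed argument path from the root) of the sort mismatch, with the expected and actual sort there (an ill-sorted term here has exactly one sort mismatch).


ill-sorted at position [1]: expected D, got A

    (s) : B
  (h (s)) : B
  (g) : A
(f (h (s)) (g)) : ✗ arg 1 at [1] has sort A, expected D


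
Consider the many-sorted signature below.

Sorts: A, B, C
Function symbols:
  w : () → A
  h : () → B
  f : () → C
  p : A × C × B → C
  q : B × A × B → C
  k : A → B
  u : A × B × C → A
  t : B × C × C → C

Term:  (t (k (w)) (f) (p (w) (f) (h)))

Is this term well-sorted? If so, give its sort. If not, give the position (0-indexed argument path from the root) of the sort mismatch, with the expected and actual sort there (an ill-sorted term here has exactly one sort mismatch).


well-sorted; sort = C

    (w) : A
  (k (w)) : B
  (f) : C
    (w) : A
    (f) : C
    (h) : B
  (p (w) (f) (h)) : C
(t (k (w)) (f) (p (w) (f) (h))) : C


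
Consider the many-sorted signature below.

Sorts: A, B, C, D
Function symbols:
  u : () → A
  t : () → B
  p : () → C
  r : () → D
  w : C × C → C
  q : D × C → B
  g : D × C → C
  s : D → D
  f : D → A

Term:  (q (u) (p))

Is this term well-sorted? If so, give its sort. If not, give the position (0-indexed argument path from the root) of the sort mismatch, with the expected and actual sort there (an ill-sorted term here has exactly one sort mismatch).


ill-sorted at position [0]: expected D, got A

  (u) : A
  (p) : C
(q (u) (p)) : ✗ arg 0 at [0] has sort A, expected D


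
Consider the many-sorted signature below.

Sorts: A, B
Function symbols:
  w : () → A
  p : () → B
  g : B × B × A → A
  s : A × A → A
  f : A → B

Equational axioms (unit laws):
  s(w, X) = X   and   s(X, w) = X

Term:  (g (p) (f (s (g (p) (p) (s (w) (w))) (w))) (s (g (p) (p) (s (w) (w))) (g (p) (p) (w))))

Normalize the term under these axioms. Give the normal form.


1. (g (p) (f (s (g (p) (p) (s (w) (w))) (w))) (s (g (p) (p) (s (w) (w))) (g (p) (p) (w))))  →  (g (p) (f (g (p) (p) (s (w) (w)))) (s (g (p) (p) (s (w) (w))) (g (p) (p) (w))))
2. (g (p) (f (g (p) (p) (s (w) (w)))) (s (g (p) (p) (s (w) (w))) (g (p) (p) (w))))  →  (g (p) (f (g (p) (p) (w))) (s (g (p) (p) (s (w) (w))) (g (p) (p) (w))))
3. (g (p) (f (g (p) (p) (w))) (s (g (p) (p) (s (w) (w))) (g (p) (p) (w))))  →  (g (p) (f (g (p) (p) (w))) (s (g (p) (p) (w)) (g (p) (p) (w))))

normal form = (g (p) (f (g (p) (p) (w))) (s (g (p) (p) (w)) (g (p) (p) (w))))


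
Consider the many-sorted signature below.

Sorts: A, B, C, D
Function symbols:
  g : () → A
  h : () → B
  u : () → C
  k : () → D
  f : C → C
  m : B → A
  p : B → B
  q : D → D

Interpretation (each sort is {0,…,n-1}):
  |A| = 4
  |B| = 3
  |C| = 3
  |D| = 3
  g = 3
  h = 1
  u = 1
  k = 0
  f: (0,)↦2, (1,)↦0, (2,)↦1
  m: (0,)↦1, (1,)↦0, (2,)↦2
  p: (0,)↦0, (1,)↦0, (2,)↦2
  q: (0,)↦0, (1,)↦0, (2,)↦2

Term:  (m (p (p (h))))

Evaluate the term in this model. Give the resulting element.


  h = 1
  (p (h)) = p(1,) = 0
  (p (p (h))) = p(0,) = 0
  (m (p (p (h)))) = m(0,) = 1

value = 1


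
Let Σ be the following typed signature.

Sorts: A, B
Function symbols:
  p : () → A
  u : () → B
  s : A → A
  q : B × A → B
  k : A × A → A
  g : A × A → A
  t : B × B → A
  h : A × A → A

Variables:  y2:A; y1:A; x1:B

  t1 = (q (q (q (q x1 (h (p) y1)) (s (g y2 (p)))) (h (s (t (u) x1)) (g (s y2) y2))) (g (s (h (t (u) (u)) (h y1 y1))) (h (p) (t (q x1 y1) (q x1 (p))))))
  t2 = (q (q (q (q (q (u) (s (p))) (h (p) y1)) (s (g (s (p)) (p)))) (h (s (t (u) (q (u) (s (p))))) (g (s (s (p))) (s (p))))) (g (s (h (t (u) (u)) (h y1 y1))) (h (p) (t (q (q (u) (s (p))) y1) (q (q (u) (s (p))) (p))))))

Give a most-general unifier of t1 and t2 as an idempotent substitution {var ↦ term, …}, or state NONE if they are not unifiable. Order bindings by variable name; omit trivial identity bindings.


{x1 ↦ (q (u) (s (p))), y2 ↦ (s (p))}


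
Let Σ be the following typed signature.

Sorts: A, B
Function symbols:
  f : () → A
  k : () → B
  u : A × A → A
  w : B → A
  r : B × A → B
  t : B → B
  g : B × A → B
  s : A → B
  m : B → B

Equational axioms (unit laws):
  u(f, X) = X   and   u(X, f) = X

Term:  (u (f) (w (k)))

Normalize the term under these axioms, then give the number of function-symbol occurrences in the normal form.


1. (u (f) (w (k)))  →  (w (k))
normal form: (w (k))

size = 2


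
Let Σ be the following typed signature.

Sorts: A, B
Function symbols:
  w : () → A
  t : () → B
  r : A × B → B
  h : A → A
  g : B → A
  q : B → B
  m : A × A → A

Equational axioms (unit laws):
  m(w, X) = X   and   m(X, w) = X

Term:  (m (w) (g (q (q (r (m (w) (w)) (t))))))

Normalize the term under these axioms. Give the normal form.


normal form = (g (q (q (r (w) (t)))))

1. (m (w) (g (q (q (r (m (w) (w)) (t))))))  →  (g (q (q (r (m (w) (w)) (t)))))
2. (g (q (q (r (m (w) (w)) (t)))))  →  (g (q (q (r (w) (t)))))


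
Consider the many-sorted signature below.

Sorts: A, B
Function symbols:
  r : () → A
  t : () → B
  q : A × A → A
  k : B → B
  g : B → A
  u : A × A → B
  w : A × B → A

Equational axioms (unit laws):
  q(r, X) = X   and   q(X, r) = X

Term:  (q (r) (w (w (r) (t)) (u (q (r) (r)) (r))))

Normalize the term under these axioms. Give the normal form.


1. (q (r) (w (w (r) (t)) (u (q (r) (r)) (r))))  →  (w (w (r) (t)) (u (q (r) (r)) (r)))
2. (w (w (r) (t)) (u (q (r) (r)) (r)))  →  (w (w (r) (t)) (u (r) (r)))

normal form = (w (w (r) (t)) (u (r) (r)))


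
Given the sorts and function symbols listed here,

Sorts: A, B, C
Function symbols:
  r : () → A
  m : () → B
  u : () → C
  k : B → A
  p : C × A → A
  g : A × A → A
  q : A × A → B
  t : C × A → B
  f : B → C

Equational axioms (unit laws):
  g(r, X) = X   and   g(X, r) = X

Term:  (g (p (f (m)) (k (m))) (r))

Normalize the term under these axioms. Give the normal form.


1. (g (p (f (m)) (k (m))) (r))  →  (p (f (m)) (k (m)))

normal form = (p (f (m)) (k (m)))


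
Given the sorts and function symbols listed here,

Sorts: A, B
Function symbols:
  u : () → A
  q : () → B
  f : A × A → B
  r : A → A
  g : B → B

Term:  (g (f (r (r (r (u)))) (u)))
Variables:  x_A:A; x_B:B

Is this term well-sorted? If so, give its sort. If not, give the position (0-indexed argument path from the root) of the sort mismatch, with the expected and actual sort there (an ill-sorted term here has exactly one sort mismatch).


well-sorted; sort = B

          (u) : A
        (r (u)) : A
      (r (r (u))) : A
    (r (r (r (u)))) : A
    (u) : A
  (f (r (r (r (u)))) (u)) : B
(g (f (r (r (r (u)))) (u))) : B


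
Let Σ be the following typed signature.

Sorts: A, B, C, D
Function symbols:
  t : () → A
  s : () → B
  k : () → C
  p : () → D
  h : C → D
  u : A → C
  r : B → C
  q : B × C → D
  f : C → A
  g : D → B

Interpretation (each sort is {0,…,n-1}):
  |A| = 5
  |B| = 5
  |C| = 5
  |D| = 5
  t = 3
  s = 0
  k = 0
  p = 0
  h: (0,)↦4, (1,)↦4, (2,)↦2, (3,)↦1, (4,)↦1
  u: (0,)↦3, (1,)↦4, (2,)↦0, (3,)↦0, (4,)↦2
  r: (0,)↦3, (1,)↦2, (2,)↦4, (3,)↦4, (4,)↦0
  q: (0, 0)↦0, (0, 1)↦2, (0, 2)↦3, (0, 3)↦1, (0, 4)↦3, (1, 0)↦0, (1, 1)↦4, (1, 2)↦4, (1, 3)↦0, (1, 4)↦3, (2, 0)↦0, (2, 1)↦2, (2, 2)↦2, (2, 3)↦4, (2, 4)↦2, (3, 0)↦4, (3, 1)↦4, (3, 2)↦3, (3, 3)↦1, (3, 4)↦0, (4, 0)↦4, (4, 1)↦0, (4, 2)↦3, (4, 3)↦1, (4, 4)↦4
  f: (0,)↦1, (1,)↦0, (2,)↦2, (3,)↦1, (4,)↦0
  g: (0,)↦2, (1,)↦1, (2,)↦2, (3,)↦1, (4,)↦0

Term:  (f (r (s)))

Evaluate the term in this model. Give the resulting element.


value = 1

  s = 0
  (r (s)) = r(0,) = 3
  (f (r (s))) = f(3,) = 1


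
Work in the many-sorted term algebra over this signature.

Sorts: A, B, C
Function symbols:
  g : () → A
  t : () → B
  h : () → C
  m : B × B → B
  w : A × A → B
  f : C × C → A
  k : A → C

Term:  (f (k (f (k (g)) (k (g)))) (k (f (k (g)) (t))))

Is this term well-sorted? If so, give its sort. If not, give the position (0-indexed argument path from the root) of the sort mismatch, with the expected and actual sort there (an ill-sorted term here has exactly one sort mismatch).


ill-sorted at position [1, 0, 1]: expected C, got B

        (g) : A
      (k (g)) : C
        (g) : A
      (k (g)) : C
    (f (k (g)) (k (g))) : A
  (k (f (k (g)) (k (g)))) : C
        (g) : A
      (k (g)) : C
      (t) : B
    (f (k (g)) (t)) : ✗ arg 1 at [1, 0, 1] has sort B, expected C


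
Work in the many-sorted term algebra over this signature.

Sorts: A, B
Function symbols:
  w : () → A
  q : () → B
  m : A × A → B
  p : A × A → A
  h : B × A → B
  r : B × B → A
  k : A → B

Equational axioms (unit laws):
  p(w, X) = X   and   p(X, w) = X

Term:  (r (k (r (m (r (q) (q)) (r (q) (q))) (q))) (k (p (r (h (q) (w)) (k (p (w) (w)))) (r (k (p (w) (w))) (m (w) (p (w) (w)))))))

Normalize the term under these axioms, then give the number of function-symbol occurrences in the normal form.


size = 25

1. (r (k (r (m (r (q) (q)) (r (q) (q))) (q))) (k (p (r (h (q) (w)) (k (p (w) (w)))) (r (k (p (w) (w))) (m (w) (p (w) (w)))))))  →  (r (k (r (m (r (q) (q)) (r (q) (q))) (q))) (k (p (r (h (q) (w)) (k (w))) (r (k (p (w) (w))) (m (w) (p (w) (w)))))))
2. (r (k (r (m (r (q) (q)) (r (q) (q))) (q))) (k (p (r (h (q) (w)) (k (w))) (r (k (p (w) (w))) (m (w) (p (w) (w)))))))  →  (r (k (r (m (r (q) (q)) (r (q) (q))) (q))) (k (p (r (h (q) (w)) (k (w))) (r (k (w)) (m (w) (p (w) (w)))))))
3. (r (k (r (m (r (q) (q)) (r (q) (q))) (q))) (k (p (r (h (q) (w)) (k (w))) (r (k (w)) (m (w) (p (w) (w)))))))  →  (r (k (r (m (r (q) (q)) (r (q) (q))) (q))) (k (p (r (h (q) (w)) (k (w))) (r (k (w)) (m (w) (w))))))
normal form: (r (k (r (m (r (q) (q)) (r (q) (q))) (q))) (k (p (r (h (q) (w)) (k (w))) (r (k (w)) (m (w) (w))))))


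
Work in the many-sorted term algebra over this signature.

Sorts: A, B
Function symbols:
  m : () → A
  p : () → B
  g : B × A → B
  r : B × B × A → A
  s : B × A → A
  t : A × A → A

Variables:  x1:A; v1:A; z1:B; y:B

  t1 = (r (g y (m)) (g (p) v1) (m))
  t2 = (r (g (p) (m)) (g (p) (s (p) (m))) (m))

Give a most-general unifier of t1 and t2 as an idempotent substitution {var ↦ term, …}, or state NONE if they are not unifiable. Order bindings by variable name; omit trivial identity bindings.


{v1 ↦ (s (p) (m)), y ↦ (p)}


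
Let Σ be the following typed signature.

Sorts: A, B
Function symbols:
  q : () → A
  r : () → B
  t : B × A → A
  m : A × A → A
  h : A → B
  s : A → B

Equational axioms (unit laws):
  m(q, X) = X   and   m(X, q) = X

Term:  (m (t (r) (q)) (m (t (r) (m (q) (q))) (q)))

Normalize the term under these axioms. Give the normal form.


1. (m (t (r) (q)) (m (t (r) (m (q) (q))) (q)))  →  (m (t (r) (q)) (t (r) (m (q) (q))))
2. (m (t (r) (q)) (t (r) (m (q) (q))))  →  (m (t (r) (q)) (t (r) (q)))

normal form = (m (t (r) (q)) (t (r) (q)))


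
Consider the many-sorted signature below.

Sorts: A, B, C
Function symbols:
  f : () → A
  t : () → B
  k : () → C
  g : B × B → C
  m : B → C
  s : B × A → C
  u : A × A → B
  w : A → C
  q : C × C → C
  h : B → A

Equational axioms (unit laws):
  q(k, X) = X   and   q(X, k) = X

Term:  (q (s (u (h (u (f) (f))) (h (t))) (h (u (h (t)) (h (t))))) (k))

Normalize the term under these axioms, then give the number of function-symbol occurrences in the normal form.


size = 14

1. (q (s (u (h (u (f) (f))) (h (t))) (h (u (h (t)) (h (t))))) (k))  →  (s (u (h (u (f) (f))) (h (t))) (h (u (h (t)) (h (t)))))
normal form: (s (u (h (u (f) (f))) (h (t))) (h (u (h (t)) (h (t)))))


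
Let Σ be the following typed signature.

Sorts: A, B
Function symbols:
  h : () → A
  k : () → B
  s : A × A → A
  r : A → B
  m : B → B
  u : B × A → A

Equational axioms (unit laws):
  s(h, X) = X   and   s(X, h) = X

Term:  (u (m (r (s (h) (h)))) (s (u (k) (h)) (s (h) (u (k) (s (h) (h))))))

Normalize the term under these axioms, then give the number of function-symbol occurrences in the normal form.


size = 11

1. (u (m (r (s (h) (h)))) (s (u (k) (h)) (s (h) (u (k) (s (h) (h))))))  →  (u (m (r (h))) (s (u (k) (h)) (s (h) (u (k) (s (h) (h))))))
2. (u (m (r (h))) (s (u (k) (h)) (s (h) (u (k) (s (h) (h))))))  →  (u (m (r (h))) (s (u (k) (h)) (u (k) (s (h) (h)))))
3. (u (m (r (h))) (s (u (k) (h)) (u (k) (s (h) (h)))))  →  (u (m (r (h))) (s (u (k) (h)) (u (k) (h))))
normal form: (u (m (r (h))) (s (u (k) (h)) (u (k) (h))))


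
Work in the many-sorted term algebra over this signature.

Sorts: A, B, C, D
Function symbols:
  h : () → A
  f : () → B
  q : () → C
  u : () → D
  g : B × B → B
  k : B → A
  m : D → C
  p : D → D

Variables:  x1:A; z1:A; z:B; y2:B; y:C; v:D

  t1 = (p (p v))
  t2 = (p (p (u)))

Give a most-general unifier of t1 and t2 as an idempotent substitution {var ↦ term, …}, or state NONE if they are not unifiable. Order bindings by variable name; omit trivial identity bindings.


{v ↦ (u)}


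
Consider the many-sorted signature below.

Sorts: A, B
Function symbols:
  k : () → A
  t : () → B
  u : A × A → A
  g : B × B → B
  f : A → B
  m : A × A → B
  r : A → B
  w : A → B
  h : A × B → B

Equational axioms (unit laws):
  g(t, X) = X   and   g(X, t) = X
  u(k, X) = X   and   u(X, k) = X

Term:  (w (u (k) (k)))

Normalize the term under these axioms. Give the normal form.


normal form = (w (k))

1. (w (u (k) (k)))  →  (w (k))


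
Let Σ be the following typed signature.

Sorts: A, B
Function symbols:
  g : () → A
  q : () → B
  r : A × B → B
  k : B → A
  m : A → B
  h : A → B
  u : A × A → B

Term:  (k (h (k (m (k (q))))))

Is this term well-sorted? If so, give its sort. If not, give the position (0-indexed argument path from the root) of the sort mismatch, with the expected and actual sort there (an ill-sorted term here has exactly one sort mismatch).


well-sorted; sort = A

          (q) : B
        (k (q)) : A
      (m (k (q))) : B
    (k (m (k (q)))) : A
  (h (k (m (k (q))))) : B
(k (h (k (m (k (q)))))) : A


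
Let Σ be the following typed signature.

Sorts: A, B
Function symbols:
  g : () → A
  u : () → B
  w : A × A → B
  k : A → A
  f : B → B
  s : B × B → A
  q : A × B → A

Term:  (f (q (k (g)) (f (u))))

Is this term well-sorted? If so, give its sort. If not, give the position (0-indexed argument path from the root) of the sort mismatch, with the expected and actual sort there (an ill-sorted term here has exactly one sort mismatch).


ill-sorted at position [0]: expected B, got A

      (g) : A
    (k (g)) : A
      (u) : B
    (f (u)) : B
  (q (k (g)) (f (u))) : A
(f (q (k (g)) (f (u)))) : ✗ arg 0 at [0] has sort A, expected B


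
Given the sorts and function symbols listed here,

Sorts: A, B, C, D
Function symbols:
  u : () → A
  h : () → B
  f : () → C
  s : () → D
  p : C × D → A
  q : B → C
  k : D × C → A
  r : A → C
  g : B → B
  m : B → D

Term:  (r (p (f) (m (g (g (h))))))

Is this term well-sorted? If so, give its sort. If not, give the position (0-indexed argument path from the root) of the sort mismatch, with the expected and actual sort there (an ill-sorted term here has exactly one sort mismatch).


well-sorted; sort = C

    (f) : C
          (h) : B
        (g (h)) : B
      (g (g (h))) : B
    (m (g (g (h)))) : D
  (p (f) (m (g (g (h))))) : A
(r (p (f) (m (g (g (h)))))) : C


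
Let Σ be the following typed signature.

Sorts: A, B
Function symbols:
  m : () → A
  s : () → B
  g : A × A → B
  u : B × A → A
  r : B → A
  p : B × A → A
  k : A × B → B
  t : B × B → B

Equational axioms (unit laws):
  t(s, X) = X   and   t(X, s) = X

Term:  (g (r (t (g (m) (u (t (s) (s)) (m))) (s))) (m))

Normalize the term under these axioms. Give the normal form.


1. (g (r (t (g (m) (u (t (s) (s)) (m))) (s))) (m))  →  (g (r (g (m) (u (t (s) (s)) (m)))) (m))
2. (g (r (g (m) (u (t (s) (s)) (m)))) (m))  →  (g (r (g (m) (u (s) (m)))) (m))

normal form = (g (r (g (m) (u (s) (m)))) (m))


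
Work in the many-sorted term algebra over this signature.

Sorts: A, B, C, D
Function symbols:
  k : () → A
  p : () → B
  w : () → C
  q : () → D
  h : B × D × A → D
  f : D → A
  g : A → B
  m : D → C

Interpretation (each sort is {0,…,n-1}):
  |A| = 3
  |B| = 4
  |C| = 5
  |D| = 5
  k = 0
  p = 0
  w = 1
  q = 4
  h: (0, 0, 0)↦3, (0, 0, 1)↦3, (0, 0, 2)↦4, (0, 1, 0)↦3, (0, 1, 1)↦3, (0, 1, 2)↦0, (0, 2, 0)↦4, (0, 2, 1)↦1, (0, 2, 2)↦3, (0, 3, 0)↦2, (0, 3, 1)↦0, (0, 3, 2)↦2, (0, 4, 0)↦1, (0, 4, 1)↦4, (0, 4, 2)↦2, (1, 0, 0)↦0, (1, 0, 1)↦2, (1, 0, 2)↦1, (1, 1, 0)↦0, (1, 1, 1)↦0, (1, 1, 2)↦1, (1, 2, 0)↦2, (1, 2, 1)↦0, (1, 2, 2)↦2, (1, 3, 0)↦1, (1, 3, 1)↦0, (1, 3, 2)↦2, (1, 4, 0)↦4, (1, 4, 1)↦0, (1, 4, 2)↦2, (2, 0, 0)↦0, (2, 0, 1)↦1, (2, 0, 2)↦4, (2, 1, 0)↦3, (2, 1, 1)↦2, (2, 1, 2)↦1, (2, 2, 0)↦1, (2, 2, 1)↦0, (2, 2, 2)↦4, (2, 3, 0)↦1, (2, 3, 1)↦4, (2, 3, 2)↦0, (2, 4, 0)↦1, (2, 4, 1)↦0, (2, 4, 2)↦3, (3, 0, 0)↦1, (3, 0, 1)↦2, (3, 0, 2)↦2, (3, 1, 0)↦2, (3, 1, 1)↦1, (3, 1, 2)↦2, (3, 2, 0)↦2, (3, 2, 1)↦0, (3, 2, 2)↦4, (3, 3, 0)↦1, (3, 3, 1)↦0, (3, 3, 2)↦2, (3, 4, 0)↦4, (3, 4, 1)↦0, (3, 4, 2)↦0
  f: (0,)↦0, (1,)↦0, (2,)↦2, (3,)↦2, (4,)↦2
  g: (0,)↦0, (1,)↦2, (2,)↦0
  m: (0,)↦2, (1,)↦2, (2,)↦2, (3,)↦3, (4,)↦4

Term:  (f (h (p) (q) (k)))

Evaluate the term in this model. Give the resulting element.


value = 0

  p = 0
  q = 4
  k = 0
  (h (p) (q) (k)) = h(0, 4, 0) = 1
  (f (h (p) (q) (k))) = f(1,) = 0


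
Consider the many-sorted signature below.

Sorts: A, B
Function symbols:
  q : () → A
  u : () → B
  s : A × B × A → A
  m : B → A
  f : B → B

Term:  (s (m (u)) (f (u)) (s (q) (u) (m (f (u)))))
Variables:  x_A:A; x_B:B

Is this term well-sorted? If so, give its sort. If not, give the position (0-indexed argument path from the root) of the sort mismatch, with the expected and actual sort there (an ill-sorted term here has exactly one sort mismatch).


well-sorted; sort = A

    (u) : B
  (m (u)) : A
    (u) : B
  (f (u)) : B
    (q) : A
    (u) : B
        (u) : B
      (f (u)) : B
    (m (f (u))) : A
  (s (q) (u) (m (f (u)))) : A
(s (m (u)) (f (u)) (s (q) (u) (m (f (u))))) : A


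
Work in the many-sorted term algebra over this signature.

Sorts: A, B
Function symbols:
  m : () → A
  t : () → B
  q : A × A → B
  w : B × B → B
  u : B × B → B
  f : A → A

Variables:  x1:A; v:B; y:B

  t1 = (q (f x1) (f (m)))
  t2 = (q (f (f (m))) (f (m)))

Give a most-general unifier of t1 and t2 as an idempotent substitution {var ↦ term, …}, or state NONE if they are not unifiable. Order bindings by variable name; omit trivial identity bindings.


{x1 ↦ (f (m))}


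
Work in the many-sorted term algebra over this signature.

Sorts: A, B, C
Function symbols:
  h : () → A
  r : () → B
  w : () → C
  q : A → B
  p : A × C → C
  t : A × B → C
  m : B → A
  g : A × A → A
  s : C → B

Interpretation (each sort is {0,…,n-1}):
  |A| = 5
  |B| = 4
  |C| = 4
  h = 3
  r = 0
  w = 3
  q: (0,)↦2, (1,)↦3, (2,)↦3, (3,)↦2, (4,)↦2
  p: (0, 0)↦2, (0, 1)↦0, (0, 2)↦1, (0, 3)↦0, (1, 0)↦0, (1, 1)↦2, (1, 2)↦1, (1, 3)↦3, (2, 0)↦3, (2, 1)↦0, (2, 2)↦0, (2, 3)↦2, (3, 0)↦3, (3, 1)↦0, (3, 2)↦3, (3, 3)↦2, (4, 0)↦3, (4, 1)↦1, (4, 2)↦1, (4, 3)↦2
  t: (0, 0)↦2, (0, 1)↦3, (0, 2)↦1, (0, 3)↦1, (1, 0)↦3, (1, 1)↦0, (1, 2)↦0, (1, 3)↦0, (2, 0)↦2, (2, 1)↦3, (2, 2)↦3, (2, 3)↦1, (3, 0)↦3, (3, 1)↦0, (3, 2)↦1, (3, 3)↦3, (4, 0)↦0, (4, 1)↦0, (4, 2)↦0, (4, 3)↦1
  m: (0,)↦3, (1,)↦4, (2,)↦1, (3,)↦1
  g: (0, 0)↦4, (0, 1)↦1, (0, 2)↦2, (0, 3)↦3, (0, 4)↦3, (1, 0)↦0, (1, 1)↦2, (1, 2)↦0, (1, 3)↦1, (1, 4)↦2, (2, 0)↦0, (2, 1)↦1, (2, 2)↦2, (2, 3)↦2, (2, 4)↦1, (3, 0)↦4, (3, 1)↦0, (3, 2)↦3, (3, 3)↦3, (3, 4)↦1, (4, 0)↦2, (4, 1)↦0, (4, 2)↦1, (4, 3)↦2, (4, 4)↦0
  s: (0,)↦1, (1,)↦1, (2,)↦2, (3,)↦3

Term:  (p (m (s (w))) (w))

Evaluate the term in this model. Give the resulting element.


value = 3

  w = 3
  (s (w)) = s(3,) = 3
  (m (s (w))) = m(3,) = 1
  w = 3
  (p (m (s (w))) (w)) = p(1, 3) = 3


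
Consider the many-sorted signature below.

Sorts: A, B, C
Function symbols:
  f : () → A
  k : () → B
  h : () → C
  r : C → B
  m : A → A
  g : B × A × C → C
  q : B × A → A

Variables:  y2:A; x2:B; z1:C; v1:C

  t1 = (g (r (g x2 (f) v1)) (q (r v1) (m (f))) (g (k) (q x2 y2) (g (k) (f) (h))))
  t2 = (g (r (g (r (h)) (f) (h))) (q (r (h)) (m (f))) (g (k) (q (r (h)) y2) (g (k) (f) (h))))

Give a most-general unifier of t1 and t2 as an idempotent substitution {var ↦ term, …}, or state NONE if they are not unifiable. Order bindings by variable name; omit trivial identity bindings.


{v1 ↦ (h), x2 ↦ (r (h))}


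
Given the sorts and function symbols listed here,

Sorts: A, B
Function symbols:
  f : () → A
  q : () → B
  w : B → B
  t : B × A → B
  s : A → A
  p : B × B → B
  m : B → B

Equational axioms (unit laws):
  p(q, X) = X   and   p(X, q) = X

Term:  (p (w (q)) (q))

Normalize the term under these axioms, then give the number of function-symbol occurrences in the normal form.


size = 2

1. (p (w (q)) (q))  →  (w (q))
normal form: (w (q))


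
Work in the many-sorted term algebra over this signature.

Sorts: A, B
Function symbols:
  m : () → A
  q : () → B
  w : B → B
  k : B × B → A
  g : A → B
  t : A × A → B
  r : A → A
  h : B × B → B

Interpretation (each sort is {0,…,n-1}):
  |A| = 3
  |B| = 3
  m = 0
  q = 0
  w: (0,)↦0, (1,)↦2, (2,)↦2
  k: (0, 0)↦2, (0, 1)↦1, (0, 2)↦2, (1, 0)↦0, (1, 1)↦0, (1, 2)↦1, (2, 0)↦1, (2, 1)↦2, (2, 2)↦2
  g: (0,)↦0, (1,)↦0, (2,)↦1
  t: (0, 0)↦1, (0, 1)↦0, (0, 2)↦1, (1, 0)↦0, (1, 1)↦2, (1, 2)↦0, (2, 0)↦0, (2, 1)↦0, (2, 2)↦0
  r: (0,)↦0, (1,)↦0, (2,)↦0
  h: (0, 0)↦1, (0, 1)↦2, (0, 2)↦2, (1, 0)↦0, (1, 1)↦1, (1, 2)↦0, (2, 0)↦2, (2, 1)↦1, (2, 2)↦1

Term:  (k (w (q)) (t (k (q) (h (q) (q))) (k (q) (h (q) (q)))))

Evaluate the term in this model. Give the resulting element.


  q = 0
  (w (q)) = w(0,) = 0
  q = 0
  q = 0
  q = 0
  (h (q) (q)) = h(0, 0) = 1
  (k (q) (h (q) (q))) = k(0, 1) = 1
  q = 0
  q = 0
  q = 0
  (h (q) (q)) = h(0, 0) = 1
  (k (q) (h (q) (q))) = k(0, 1) = 1
  (t (k (q) (h (q) (q))) (k (q) (h (q) (q)))) = t(1, 1) = 2
  (k (w (q)) (t (k (q) (h (q) (q))) (k (q) (h (q) (q))))) = k(0, 2) = 2

value = 2


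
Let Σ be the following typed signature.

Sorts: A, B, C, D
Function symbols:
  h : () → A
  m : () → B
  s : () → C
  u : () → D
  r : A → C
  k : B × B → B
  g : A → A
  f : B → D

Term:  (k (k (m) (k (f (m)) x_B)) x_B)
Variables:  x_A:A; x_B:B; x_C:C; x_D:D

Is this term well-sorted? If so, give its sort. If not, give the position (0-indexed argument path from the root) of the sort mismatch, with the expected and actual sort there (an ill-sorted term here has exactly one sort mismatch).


ill-sorted at position [0, 1, 0]: expected B, got D

    (m) : B
        (m) : B
      (f (m)) : D
      x_B : B
    (k (f (m)) x_B) : ✗ arg 0 at [0, 1, 0] has sort D, expected B
  x_B : B


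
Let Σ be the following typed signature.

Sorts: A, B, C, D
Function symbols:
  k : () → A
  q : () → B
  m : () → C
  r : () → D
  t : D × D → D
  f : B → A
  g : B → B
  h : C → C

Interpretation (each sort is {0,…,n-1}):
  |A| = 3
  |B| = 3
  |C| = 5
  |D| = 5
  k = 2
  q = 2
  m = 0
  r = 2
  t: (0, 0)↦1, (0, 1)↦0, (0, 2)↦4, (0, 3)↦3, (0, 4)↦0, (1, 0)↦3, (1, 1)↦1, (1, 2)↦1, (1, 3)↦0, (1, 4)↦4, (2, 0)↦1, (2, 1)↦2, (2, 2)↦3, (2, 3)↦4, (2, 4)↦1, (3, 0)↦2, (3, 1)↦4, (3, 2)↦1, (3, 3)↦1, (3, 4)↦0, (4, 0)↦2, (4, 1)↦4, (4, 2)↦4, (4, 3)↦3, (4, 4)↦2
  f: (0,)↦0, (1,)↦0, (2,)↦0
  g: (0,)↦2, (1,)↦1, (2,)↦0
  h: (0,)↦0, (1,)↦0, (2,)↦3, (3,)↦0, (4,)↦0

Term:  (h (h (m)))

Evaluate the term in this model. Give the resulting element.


value = 0

  m = 0
  (h (m)) = h(0,) = 0
  (h (h (m))) = h(0,) = 0


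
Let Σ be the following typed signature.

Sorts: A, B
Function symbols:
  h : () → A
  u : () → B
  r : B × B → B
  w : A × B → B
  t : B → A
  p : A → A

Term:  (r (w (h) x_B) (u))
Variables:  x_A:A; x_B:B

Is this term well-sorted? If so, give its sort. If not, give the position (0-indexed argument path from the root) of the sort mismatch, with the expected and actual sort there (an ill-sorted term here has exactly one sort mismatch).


well-sorted; sort = B

    (h) : A
    x_B : B
  (w (h) x_B) : B
  (u) : B
(r (w (h) x_B) (u)) : B


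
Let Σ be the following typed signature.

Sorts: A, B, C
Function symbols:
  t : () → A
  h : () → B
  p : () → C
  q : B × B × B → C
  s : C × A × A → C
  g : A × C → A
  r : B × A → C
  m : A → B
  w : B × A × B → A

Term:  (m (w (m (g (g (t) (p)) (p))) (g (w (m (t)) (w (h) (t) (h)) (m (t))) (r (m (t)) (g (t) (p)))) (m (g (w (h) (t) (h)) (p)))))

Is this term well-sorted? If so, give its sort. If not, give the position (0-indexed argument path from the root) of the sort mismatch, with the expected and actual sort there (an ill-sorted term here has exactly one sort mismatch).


          (t) : A
          (p) : C
        (g (t) (p)) : A
        (p) : C
      (g (g (t) (p)) (p)) : A
    (m (g (g (t) (p)) (p))) : B
          (t) : A
        (m (t)) : B
          (h) : B
          (t) : A
          (h) : B
        (w (h) (t) (h)) : A
          (t) : A
        (m (t)) : B
      (w (m (t)) (w (h) (t) (h)) (m (t))) : A
          (t) : A
        (m (t)) : B
          (t) : A
          (p) : C
        (g (t) (p)) : A
      (r (m (t)) (g (t) (p))) : C
    (g (w (m (t)) (w (h) (t) (h)) (m (t))) (r (m (t)) (g (t) (p)))) : A
          (h) : B
          (t) : A
          (h) : B
        (w (h) (t) (h)) : A
        (p) : C
      (g (w (h) (t) (h)) (p)) : A
    (m (g (w (h) (t) (h)) (p))) : B
  (w (m (g (g (t) (p)) (p))) (g (w (m (t)) (w (h) (t) (h)) (m (t))) (r (m (t)) (g (t) (p)))) (m (g (w (h) (t) (h)) (p)))) : A
(m (w (m (g (g (t) (p)) (p))) (g (w (m (t)) (w (h) (t) (h)) (m (t))) (r (m (t)) (g (t) (p)))) (m (g (w (h) (t) (h)) (p))))) : B

well-sorted; sort = B
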